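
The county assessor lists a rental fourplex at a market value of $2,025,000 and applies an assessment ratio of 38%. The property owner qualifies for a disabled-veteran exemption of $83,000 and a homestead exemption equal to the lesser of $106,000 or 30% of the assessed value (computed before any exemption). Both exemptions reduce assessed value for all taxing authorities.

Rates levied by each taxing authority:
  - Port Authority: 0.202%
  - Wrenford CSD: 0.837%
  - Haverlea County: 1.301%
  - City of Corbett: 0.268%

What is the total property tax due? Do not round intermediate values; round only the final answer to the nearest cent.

$15,139.44

Assessed value = $2,025,000 × 0.38 = $769,500
Homestead exemption = min($106,000, 30% × $769,500) = min($106,000, $230,850) = $106,000 (dollar cap binds)
Taxable value = $769,500 − $83,000 − $106,000 = $580,500
Port Authority: $580,500 × 0.00202 = $1,172.61
Wrenford CSD: $580,500 × 0.00837 = $4,858.785
Haverlea County: $580,500 × 0.01301 = $7,552.305
City of Corbett: $580,500 × 0.00268 = $1,555.74
Total = $15,139.44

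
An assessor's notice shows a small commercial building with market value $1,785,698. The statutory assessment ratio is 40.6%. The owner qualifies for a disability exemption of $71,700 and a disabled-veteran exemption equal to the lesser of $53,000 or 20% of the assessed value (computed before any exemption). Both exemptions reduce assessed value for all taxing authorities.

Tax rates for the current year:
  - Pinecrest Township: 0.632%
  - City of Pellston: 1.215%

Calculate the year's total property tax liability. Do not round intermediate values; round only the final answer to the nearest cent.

$11,087.42

Assessed value = $1,785,698 × 0.406 = $724,993.388
Disabled-veteran exemption = min($53,000, 20% × $724,993.388) = min($53,000, $144,998.6776) = $53,000 (dollar cap binds)
Taxable value = $724,993.388 − $71,700 − $53,000 = $600,293.388
Pinecrest Township: $600,293.388 × 0.00632 = $3,793.85421216
City of Pellston: $600,293.388 × 0.01215 = $7,293.5646642
Total = $11,087.41887636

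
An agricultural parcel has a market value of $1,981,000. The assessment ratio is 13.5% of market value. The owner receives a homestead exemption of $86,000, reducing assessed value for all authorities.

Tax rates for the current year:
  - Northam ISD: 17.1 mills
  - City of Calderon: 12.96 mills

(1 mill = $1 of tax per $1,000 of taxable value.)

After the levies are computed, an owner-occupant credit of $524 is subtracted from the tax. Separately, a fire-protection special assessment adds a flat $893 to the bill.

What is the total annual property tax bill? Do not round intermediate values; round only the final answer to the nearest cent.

$5,822.94

Assessed value = $1,981,000 × 0.135 = $267,435
Taxable value = $267,435 − $86,000 = $181,435
Northam ISD: $181,435 × 0.0171 = $3,102.5385
City of Calderon: $181,435 × 0.01296 = $2,351.3976
Levies subtotal = $5,453.9361
After credit = $5,453.9361 − $524 = $4,929.9361
Total = $4,929.9361 + $893 = $5,822.9361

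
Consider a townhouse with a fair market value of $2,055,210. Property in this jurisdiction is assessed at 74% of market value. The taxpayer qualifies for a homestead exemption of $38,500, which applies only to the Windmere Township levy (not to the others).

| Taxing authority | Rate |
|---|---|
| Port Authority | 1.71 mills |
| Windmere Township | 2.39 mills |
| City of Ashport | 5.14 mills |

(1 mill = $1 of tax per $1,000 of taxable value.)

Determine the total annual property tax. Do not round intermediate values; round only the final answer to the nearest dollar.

Assessed value = $2,055,210 × 0.74 = $1,520,855.4
Port Authority: $1,520,855.4 × 0.00171 = $2,600.662734
Windmere Township: ($1,520,855.4 − $38,500) × 0.00239 = $1,482,355.4 × 0.00239 = $3,542.829406
City of Ashport: $1,520,855.4 × 0.00514 = $7,817.196756
Total = $13,960.688896

$13,961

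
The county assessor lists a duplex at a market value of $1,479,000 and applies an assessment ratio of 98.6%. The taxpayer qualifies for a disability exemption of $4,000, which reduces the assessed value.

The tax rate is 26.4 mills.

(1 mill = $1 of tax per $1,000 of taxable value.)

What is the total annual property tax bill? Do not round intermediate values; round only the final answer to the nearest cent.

Assessed value = $1,479,000 × 0.986 = $1,458,294
Taxable value = $1,458,294 − $4,000 = $1,454,294
Tax = $1,454,294 × 0.0264 = $38,393.3616

$38,393.36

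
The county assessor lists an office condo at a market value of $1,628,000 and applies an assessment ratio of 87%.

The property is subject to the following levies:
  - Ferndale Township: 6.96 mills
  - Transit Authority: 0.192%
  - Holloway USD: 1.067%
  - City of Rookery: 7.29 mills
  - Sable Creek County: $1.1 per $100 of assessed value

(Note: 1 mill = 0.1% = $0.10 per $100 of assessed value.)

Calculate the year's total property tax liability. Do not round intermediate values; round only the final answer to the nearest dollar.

$53,595

Assessed value = $1,628,000 × 0.87 = $1,416,360
Ferndale Township: $1,416,360 × 0.00696 = $9,857.8656
Transit Authority: $1,416,360 × 0.00192 = $2,719.4112
Holloway USD: $1,416,360 × 0.01067 = $15,112.5612
City of Rookery: $1,416,360 × 0.00729 = $10,325.2644
Sable Creek County: $1,416,360 × 0.011 = $15,579.96
Total = $53,595.0624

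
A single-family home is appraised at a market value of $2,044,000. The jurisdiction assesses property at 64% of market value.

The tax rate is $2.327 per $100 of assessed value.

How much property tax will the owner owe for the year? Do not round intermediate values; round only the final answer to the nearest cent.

Assessed value = $2,044,000 × 0.64 = $1,308,160
Tax = $1,308,160 × 0.02327 = $30,440.8832

$30,440.88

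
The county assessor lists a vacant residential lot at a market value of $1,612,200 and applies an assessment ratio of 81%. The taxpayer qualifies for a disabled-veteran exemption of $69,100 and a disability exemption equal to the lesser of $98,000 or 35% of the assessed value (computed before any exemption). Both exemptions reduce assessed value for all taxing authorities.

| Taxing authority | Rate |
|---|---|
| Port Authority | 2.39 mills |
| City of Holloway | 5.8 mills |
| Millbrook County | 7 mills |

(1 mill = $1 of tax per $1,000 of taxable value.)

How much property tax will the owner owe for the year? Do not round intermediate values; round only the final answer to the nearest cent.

$17,298.10

Assessed value = $1,612,200 × 0.81 = $1,305,882
Disability exemption = min($98,000, 35% × $1,305,882) = min($98,000, $457,058.7) = $98,000 (dollar cap binds)
Taxable value = $1,305,882 − $69,100 − $98,000 = $1,138,782
Port Authority: $1,138,782 × 0.00239 = $2,721.68898
City of Holloway: $1,138,782 × 0.0058 = $6,604.9356
Millbrook County: $1,138,782 × 0.007 = $7,971.474
Total = $17,298.09858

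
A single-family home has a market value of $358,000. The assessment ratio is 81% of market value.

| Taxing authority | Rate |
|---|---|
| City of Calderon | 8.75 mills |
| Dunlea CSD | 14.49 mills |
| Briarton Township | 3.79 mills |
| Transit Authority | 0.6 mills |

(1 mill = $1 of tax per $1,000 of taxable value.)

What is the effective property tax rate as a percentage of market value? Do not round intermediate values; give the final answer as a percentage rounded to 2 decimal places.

Assessed value = $358,000 × 0.81 = $289,980
City of Calderon: $289,980 × 0.00875 = $2,537.325
Dunlea CSD: $289,980 × 0.01449 = $4,201.8102
Briarton Township: $289,980 × 0.00379 = $1,099.0242
Transit Authority: $289,980 × 0.0006 = $173.988
Total tax = $8,012.1474
Effective rate = $8,012.1474 ÷ $358,000 = 2.24% of market value

2.24%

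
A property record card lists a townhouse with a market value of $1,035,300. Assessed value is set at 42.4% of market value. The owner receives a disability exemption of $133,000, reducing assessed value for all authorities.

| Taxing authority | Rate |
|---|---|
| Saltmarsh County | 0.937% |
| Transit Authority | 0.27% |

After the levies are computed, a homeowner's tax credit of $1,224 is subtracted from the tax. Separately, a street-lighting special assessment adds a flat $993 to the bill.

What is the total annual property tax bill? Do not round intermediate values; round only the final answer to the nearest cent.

$3,462.02

Assessed value = $1,035,300 × 0.424 = $438,967.2
Taxable value = $438,967.2 − $133,000 = $305,967.2
Saltmarsh County: $305,967.2 × 0.00937 = $2,866.912664
Transit Authority: $305,967.2 × 0.0027 = $826.11144
Levies subtotal = $3,693.024104
After credit = $3,693.024104 − $1,224 = $2,469.024104
Total = $2,469.024104 + $993 = $3,462.024104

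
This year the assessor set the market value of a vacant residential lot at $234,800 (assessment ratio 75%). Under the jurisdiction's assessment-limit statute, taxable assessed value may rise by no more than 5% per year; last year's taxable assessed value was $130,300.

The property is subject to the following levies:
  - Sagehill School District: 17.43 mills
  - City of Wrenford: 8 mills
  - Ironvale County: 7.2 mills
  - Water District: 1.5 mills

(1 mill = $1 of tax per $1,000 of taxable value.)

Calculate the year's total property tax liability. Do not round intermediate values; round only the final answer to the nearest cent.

Uncapped assessed value = $234,800 × 0.75 = $176,100
Cap limit = $130,300 × 1.05 = $136,815
Taxable assessed value = min($176,100, $136,815) = $136,815 (cap binds)
Sagehill School District: $136,815 × 0.01743 = $2,384.68545
City of Wrenford: $136,815 × 0.008 = $1,094.52
Ironvale County: $136,815 × 0.0072 = $985.068
Water District: $136,815 × 0.0015 = $205.2225
Total = $4,669.49595

$4,669.50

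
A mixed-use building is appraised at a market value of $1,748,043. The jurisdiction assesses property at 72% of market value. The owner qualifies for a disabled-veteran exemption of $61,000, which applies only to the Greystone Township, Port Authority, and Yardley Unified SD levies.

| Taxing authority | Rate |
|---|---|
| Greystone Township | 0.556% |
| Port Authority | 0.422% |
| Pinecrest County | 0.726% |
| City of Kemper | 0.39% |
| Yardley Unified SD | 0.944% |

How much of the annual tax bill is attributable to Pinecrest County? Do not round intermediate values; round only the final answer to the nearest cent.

Assessed value = $1,748,043 × 0.72 = $1,258,590.96
Pinecrest County taxable value = $1,258,590.96 (exemption does not apply)
Pinecrest County levy = $1,258,590.96 × 0.00726 = $9,137.3703696

$9,137.37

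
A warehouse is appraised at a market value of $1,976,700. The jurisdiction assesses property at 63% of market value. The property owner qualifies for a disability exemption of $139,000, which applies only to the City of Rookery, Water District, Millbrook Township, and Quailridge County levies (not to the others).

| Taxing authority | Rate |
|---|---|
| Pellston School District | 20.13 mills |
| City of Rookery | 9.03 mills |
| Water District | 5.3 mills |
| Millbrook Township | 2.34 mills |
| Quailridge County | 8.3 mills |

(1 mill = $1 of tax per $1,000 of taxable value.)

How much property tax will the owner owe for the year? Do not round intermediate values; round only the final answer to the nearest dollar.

Assessed value = $1,976,700 × 0.63 = $1,245,321
Pellston School District: $1,245,321 × 0.02013 = $25,068.31173
City of Rookery: ($1,245,321 − $139,000) × 0.00903 = $1,106,321 × 0.00903 = $9,990.07863
Water District: ($1,245,321 − $139,000) × 0.0053 = $1,106,321 × 0.0053 = $5,863.5013
Millbrook Township: ($1,245,321 − $139,000) × 0.00234 = $1,106,321 × 0.00234 = $2,588.79114
Quailridge County: ($1,245,321 − $139,000) × 0.0083 = $1,106,321 × 0.0083 = $9,182.4643
Total = $52,693.1471

$52,693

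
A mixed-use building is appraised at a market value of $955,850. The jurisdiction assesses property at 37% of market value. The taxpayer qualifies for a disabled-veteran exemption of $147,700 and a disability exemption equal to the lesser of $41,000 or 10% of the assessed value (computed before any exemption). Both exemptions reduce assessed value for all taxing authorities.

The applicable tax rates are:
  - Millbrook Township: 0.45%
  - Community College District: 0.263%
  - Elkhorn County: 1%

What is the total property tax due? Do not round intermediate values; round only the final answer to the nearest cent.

Assessed value = $955,850 × 0.37 = $353,664.5
Disability exemption = min($41,000, 10% × $353,664.5) = min($41,000, $35,366.45) = $35,366.45 (percentage binds)
Taxable value = $353,664.5 − $147,700 − $35,366.45 = $170,598.05
Millbrook Township: $170,598.05 × 0.0045 = $767.691225
Community College District: $170,598.05 × 0.00263 = $448.6728715
Elkhorn County: $170,598.05 × 0.01 = $1,705.9805
Total = $2,922.3445965

$2,922.34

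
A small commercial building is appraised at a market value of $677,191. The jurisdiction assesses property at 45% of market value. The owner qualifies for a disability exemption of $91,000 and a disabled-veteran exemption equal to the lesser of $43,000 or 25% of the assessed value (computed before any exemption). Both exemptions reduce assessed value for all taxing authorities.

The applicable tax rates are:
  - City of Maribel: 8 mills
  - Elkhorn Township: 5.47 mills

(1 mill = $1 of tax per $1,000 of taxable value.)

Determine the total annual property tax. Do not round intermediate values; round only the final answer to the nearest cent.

Assessed value = $677,191 × 0.45 = $304,735.95
Disabled-veteran exemption = min($43,000, 25% × $304,735.95) = min($43,000, $76,183.9875) = $43,000 (dollar cap binds)
Taxable value = $304,735.95 − $91,000 − $43,000 = $170,735.95
City of Maribel: $170,735.95 × 0.008 = $1,365.8876
Elkhorn Township: $170,735.95 × 0.00547 = $933.9256465
Total = $2,299.8132465

$2,299.81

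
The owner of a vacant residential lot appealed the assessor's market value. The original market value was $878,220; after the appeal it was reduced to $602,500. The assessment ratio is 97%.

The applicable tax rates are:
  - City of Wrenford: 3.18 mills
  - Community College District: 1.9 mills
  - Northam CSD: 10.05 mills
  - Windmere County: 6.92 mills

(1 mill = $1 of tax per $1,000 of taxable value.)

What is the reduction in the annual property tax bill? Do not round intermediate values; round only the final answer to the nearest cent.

Old assessed value = $878,220 × 0.97 = $851,873.4
New assessed value = $602,500 × 0.97 = $584,425
Combined rate = 0.00318 + 0.0019 + 0.01005 + 0.00692 = 0.02205
Old tax = $851,873.4 × 0.02205 = $18,783.80847
New tax = $584,425 × 0.02205 = $12,886.57125
Reduction = $18,783.80847 − $12,886.57125 = $5,897.23722

$5,897.24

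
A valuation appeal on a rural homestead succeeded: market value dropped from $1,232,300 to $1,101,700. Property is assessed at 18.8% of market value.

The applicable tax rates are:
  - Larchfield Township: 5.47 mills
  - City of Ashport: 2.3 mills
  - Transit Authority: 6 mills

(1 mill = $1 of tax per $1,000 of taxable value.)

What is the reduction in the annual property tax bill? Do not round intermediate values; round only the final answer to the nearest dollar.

$338

Old assessed value = $1,232,300 × 0.188 = $231,672.4
New assessed value = $1,101,700 × 0.188 = $207,119.6
Combined rate = 0.00547 + 0.0023 + 0.006 = 0.01377
Old tax = $231,672.4 × 0.01377 = $3,190.128948
New tax = $207,119.6 × 0.01377 = $2,852.036892
Reduction = $3,190.128948 − $2,852.036892 = $338.092056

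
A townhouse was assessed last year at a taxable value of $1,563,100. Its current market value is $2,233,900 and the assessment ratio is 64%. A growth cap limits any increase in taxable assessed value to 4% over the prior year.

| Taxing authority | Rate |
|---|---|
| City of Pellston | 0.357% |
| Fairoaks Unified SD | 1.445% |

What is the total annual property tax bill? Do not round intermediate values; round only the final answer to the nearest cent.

Uncapped assessed value = $2,233,900 × 0.64 = $1,429,696
Cap limit = $1,563,100 × 1.04 = $1,625,624
Taxable assessed value = min($1,429,696, $1,625,624) = $1,429,696 (cap does not bind)
City of Pellston: $1,429,696 × 0.00357 = $5,104.01472
Fairoaks Unified SD: $1,429,696 × 0.01445 = $20,659.1072
Total = $25,763.12192

$25,763.12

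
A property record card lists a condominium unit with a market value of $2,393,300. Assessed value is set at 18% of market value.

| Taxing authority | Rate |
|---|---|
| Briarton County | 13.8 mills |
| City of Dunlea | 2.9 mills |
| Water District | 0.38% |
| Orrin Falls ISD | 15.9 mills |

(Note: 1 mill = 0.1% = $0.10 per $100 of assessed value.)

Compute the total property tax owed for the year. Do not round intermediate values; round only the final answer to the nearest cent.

Assessed value = $2,393,300 × 0.18 = $430,794
Briarton County: $430,794 × 0.0138 = $5,944.9572
City of Dunlea: $430,794 × 0.0029 = $1,249.3026
Water District: $430,794 × 0.0038 = $1,637.0172
Orrin Falls ISD: $430,794 × 0.0159 = $6,849.6246
Total = $15,680.9016

$15,680.90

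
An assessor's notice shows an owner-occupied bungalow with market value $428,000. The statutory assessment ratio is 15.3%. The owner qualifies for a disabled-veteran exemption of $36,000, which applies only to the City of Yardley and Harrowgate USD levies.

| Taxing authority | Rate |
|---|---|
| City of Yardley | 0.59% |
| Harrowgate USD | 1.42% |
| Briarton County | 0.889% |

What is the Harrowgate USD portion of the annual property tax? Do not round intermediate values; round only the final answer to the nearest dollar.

$419

Assessed value = $428,000 × 0.153 = $65,484
Harrowgate USD taxable value = $65,484 − $36,000 = $29,484
Harrowgate USD levy = $29,484 × 0.0142 = $418.6728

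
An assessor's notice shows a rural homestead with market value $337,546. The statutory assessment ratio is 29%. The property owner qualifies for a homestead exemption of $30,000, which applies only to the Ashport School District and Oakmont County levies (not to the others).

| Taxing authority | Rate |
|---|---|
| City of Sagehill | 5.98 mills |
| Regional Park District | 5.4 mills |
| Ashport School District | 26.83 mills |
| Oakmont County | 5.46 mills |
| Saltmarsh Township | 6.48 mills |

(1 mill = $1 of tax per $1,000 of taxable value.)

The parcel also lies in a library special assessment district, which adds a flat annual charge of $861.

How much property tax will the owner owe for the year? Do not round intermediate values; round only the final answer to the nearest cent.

Assessed value = $337,546 × 0.29 = $97,888.34
City of Sagehill: $97,888.34 × 0.00598 = $585.3722732
Regional Park District: $97,888.34 × 0.0054 = $528.597036
Ashport School District: ($97,888.34 − $30,000) × 0.02683 = $67,888.34 × 0.02683 = $1,821.4441622
Oakmont County: ($97,888.34 − $30,000) × 0.00546 = $67,888.34 × 0.00546 = $370.6703364
Saltmarsh Township: $97,888.34 × 0.00648 = $634.3164432
Levies subtotal = $3,940.400251
Total = $3,940.400251 + $861 = $4,801.400251

$4,801.40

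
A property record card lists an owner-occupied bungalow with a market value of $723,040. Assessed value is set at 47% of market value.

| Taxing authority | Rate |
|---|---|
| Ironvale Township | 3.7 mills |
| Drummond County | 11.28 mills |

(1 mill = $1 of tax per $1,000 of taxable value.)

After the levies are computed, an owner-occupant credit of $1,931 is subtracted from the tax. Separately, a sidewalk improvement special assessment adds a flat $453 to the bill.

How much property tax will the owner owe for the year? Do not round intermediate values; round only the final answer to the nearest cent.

$3,612.64

Assessed value = $723,040 × 0.47 = $339,828.8
Ironvale Township: $339,828.8 × 0.0037 = $1,257.36656
Drummond County: $339,828.8 × 0.01128 = $3,833.268864
Levies subtotal = $5,090.635424
After credit = $5,090.635424 − $1,931 = $3,159.635424
Total = $3,159.635424 + $453 = $3,612.635424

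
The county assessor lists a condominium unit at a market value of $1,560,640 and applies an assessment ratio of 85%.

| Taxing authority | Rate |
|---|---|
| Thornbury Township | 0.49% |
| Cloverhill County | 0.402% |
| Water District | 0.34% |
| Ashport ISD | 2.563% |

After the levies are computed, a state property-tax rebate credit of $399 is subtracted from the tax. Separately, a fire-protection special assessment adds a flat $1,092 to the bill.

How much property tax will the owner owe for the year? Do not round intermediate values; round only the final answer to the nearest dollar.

$51,035

Assessed value = $1,560,640 × 0.85 = $1,326,544
Thornbury Township: $1,326,544 × 0.0049 = $6,500.0656
Cloverhill County: $1,326,544 × 0.00402 = $5,332.70688
Water District: $1,326,544 × 0.0034 = $4,510.2496
Ashport ISD: $1,326,544 × 0.02563 = $33,999.32272
Levies subtotal = $50,342.3448
After credit = $50,342.3448 − $399 = $49,943.3448
Total = $49,943.3448 + $1,092 = $51,035.3448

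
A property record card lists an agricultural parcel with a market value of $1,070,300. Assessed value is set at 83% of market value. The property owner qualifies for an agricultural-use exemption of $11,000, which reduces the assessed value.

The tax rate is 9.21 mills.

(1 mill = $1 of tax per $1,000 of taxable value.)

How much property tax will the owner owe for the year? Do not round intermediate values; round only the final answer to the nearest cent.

Assessed value = $1,070,300 × 0.83 = $888,349
Taxable value = $888,349 − $11,000 = $877,349
Tax = $877,349 × 0.00921 = $8,080.38429

$8,080.38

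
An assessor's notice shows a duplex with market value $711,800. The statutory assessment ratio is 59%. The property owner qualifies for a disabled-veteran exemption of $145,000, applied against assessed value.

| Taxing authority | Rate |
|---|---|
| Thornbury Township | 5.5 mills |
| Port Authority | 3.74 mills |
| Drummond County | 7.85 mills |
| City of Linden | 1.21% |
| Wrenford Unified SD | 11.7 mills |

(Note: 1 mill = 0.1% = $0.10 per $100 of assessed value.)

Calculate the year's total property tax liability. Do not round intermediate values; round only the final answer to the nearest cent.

Assessed value = $711,800 × 0.59 = $419,962
Taxable value = $419,962 − $145,000 = $274,962
Thornbury Township: $274,962 × 0.0055 = $1,512.291
Port Authority: $274,962 × 0.00374 = $1,028.35788
Drummond County: $274,962 × 0.00785 = $2,158.4517
City of Linden: $274,962 × 0.0121 = $3,327.0402
Wrenford Unified SD: $274,962 × 0.0117 = $3,217.0554
Total = $11,243.19618

$11,243.20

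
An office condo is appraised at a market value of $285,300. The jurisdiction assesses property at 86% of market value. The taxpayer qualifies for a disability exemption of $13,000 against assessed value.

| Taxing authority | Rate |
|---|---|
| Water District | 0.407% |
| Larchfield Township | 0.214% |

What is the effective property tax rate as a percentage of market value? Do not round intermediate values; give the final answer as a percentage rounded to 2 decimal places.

Assessed value = $285,300 × 0.86 = $245,358
Taxable value = $245,358 − $13,000 = $232,358
Water District: $232,358 × 0.00407 = $945.69706
Larchfield Township: $232,358 × 0.00214 = $497.24612
Total tax = $1,442.94318
Effective rate = $1,442.94318 ÷ $285,300 = 0.51% of market value

0.51%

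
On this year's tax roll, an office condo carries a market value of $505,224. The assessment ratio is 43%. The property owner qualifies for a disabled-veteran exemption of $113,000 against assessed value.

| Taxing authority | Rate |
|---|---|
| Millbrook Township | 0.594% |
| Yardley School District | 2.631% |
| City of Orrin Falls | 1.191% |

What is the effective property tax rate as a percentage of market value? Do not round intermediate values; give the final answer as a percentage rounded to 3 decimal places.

0.911%

Assessed value = $505,224 × 0.43 = $217,246.32
Taxable value = $217,246.32 − $113,000 = $104,246.32
Millbrook Township: $104,246.32 × 0.00594 = $619.2231408
Yardley School District: $104,246.32 × 0.02631 = $2,742.7206792
City of Orrin Falls: $104,246.32 × 0.01191 = $1,241.5736712
Total tax = $4,603.5174912
Effective rate = $4,603.5174912 ÷ $505,224 = 0.911% of market value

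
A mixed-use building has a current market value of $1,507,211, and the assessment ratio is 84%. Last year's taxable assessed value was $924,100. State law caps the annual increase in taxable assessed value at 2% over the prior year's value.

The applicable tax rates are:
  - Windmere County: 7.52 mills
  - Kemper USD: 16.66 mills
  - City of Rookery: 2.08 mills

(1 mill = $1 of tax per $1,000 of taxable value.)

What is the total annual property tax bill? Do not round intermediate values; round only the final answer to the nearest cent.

Uncapped assessed value = $1,507,211 × 0.84 = $1,266,057.24
Cap limit = $924,100 × 1.02 = $942,582
Taxable assessed value = min($1,266,057.24, $942,582) = $942,582 (cap binds)
Windmere County: $942,582 × 0.00752 = $7,088.21664
Kemper USD: $942,582 × 0.01666 = $15,703.41612
City of Rookery: $942,582 × 0.00208 = $1,960.57056
Total = $24,752.20332

$24,752.20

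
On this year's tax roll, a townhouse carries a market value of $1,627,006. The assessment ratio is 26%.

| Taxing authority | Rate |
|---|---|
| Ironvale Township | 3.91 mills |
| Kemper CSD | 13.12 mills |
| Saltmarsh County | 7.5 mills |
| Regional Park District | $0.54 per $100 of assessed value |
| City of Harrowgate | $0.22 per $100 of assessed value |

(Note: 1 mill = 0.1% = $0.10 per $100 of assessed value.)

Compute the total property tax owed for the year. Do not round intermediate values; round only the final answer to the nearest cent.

$13,591.68

Assessed value = $1,627,006 × 0.26 = $423,021.56
Ironvale Township: $423,021.56 × 0.00391 = $1,654.0142996
Kemper CSD: $423,021.56 × 0.01312 = $5,550.0428672
Saltmarsh County: $423,021.56 × 0.0075 = $3,172.6617
Regional Park District: $423,021.56 × 0.0054 = $2,284.316424
City of Harrowgate: $423,021.56 × 0.0022 = $930.647432
Total = $13,591.6827228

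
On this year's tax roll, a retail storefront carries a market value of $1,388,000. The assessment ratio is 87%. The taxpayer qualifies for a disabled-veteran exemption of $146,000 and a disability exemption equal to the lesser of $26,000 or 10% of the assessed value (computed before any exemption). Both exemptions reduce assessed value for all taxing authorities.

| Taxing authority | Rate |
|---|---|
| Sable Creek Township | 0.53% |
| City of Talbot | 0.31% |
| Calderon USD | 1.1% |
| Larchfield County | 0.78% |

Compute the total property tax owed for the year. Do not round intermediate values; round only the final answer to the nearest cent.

Assessed value = $1,388,000 × 0.87 = $1,207,560
Disability exemption = min($26,000, 10% × $1,207,560) = min($26,000, $120,756) = $26,000 (dollar cap binds)
Taxable value = $1,207,560 − $146,000 − $26,000 = $1,035,560
Sable Creek Township: $1,035,560 × 0.0053 = $5,488.468
City of Talbot: $1,035,560 × 0.0031 = $3,210.236
Calderon USD: $1,035,560 × 0.011 = $11,391.16
Larchfield County: $1,035,560 × 0.0078 = $8,077.368
Total = $28,167.232

$28,167.23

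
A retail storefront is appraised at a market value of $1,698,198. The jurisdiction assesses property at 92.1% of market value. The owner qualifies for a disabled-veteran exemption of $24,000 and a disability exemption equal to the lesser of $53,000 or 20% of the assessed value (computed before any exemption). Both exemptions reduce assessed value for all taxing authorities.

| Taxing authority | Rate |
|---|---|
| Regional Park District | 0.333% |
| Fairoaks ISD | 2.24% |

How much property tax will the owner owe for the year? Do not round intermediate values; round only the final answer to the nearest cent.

Assessed value = $1,698,198 × 0.921 = $1,564,040.358
Disability exemption = min($53,000, 20% × $1,564,040.358) = min($53,000, $312,808.0716) = $53,000 (dollar cap binds)
Taxable value = $1,564,040.358 − $24,000 − $53,000 = $1,487,040.358
Regional Park District: $1,487,040.358 × 0.00333 = $4,951.84439214
Fairoaks ISD: $1,487,040.358 × 0.0224 = $33,309.7040192
Total = $38,261.54841134

$38,261.55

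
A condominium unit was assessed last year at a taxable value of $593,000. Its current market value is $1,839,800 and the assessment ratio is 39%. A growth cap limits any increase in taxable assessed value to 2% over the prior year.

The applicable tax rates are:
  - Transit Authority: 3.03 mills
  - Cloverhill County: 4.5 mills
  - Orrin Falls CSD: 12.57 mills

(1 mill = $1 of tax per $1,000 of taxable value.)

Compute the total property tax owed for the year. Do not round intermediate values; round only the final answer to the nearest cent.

$12,157.69

Uncapped assessed value = $1,839,800 × 0.39 = $717,522
Cap limit = $593,000 × 1.02 = $604,860
Taxable assessed value = min($717,522, $604,860) = $604,860 (cap binds)
Transit Authority: $604,860 × 0.00303 = $1,832.7258
Cloverhill County: $604,860 × 0.0045 = $2,721.87
Orrin Falls CSD: $604,860 × 0.01257 = $7,603.0902
Total = $12,157.686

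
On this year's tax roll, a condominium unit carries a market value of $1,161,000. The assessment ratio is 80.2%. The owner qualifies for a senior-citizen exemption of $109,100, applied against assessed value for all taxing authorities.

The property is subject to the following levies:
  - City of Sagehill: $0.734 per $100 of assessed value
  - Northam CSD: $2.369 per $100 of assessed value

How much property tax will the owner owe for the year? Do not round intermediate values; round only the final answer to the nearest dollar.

$25,507

Assessed value = $1,161,000 × 0.802 = $931,122
Taxable value = $931,122 − $109,100 = $822,022
City of Sagehill: $822,022 × 0.00734 = $6,033.64148
Northam CSD: $822,022 × 0.02369 = $19,473.70118
Total = $6,033.64148 + $19,473.70118 = $25,507.34266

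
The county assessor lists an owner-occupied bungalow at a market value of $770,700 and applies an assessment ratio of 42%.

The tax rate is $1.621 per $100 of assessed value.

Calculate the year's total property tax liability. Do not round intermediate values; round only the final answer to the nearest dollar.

$5,247

Assessed value = $770,700 × 0.42 = $323,694
Tax = $323,694 × 0.01621 = $5,247.07974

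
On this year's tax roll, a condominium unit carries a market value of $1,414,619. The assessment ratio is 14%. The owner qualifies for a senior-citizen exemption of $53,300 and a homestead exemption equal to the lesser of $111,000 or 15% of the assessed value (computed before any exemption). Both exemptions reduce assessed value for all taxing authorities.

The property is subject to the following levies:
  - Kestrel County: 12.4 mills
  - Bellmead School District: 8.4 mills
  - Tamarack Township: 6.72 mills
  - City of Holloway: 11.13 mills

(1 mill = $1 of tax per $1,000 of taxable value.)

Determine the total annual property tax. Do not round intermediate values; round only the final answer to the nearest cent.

$4,446.28

Assessed value = $1,414,619 × 0.14 = $198,046.66
Homestead exemption = min($111,000, 15% × $198,046.66) = min($111,000, $29,706.999) = $29,706.999 (percentage binds)
Taxable value = $198,046.66 − $53,300 − $29,706.999 = $115,039.661
Kestrel County: $115,039.661 × 0.0124 = $1,426.4917964
Bellmead School District: $115,039.661 × 0.0084 = $966.3331524
Tamarack Township: $115,039.661 × 0.00672 = $773.06652192
City of Holloway: $115,039.661 × 0.01113 = $1,280.39142693
Total = $4,446.28289765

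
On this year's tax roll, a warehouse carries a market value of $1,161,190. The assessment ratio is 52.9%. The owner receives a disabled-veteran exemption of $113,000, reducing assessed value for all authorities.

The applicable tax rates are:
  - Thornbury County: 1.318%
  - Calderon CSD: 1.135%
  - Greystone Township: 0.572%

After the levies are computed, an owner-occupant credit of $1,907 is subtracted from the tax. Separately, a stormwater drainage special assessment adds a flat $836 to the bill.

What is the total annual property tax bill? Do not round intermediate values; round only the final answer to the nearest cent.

Assessed value = $1,161,190 × 0.529 = $614,269.51
Taxable value = $614,269.51 − $113,000 = $501,269.51
Thornbury County: $501,269.51 × 0.01318 = $6,606.7321418
Calderon CSD: $501,269.51 × 0.01135 = $5,689.4089385
Greystone Township: $501,269.51 × 0.00572 = $2,867.2615972
Levies subtotal = $15,163.4026775
After credit = $15,163.4026775 − $1,907 = $13,256.4026775
Total = $13,256.4026775 + $836 = $14,092.4026775

$14,092.40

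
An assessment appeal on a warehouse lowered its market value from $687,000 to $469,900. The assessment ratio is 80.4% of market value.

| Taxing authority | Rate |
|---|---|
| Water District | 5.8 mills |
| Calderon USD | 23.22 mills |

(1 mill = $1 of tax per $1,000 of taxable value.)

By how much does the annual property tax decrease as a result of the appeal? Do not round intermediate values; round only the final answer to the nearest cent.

Old assessed value = $687,000 × 0.804 = $552,348
New assessed value = $469,900 × 0.804 = $377,799.6
Combined rate = 0.0058 + 0.02322 = 0.02902
Old tax = $552,348 × 0.02902 = $16,029.13896
New tax = $377,799.6 × 0.02902 = $10,963.744392
Reduction = $16,029.13896 − $10,963.744392 = $5,065.394568

$5,065.39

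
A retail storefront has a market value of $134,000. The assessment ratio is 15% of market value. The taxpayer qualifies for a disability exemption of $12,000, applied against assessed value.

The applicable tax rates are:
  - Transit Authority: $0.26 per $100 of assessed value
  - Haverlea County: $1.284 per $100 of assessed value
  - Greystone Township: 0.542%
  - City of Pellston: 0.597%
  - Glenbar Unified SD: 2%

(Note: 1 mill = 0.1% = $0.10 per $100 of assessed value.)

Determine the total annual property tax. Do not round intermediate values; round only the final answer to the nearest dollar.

Assessed value = $134,000 × 0.15 = $20,100
Taxable value = $20,100 − $12,000 = $8,100
Transit Authority: $8,100 × 0.0026 = $21.06
Haverlea County: $8,100 × 0.01284 = $104.004
Greystone Township: $8,100 × 0.00542 = $43.902
City of Pellston: $8,100 × 0.00597 = $48.357
Glenbar Unified SD: $8,100 × 0.02 = $162
Total = $379.323

$379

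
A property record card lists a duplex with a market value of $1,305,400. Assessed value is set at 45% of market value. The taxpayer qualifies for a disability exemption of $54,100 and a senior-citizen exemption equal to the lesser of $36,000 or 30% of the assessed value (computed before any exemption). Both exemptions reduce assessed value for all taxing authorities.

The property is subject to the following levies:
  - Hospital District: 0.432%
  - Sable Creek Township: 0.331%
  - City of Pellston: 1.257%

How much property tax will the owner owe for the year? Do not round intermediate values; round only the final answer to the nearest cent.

$10,046.07

Assessed value = $1,305,400 × 0.45 = $587,430
Senior-citizen exemption = min($36,000, 30% × $587,430) = min($36,000, $176,229) = $36,000 (dollar cap binds)
Taxable value = $587,430 − $54,100 − $36,000 = $497,330
Hospital District: $497,330 × 0.00432 = $2,148.4656
Sable Creek Township: $497,330 × 0.00331 = $1,646.1623
City of Pellston: $497,330 × 0.01257 = $6,251.4381
Total = $10,046.066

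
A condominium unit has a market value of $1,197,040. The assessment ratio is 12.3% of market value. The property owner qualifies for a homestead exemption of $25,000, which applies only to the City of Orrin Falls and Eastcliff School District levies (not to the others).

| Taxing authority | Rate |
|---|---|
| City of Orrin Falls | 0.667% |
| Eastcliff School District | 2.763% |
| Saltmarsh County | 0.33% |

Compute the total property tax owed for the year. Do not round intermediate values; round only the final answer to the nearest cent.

$4,678.57

Assessed value = $1,197,040 × 0.123 = $147,235.92
City of Orrin Falls: ($147,235.92 − $25,000) × 0.00667 = $122,235.92 × 0.00667 = $815.3135864
Eastcliff School District: ($147,235.92 − $25,000) × 0.02763 = $122,235.92 × 0.02763 = $3,377.3784696
Saltmarsh County: $147,235.92 × 0.0033 = $485.878536
Total = $4,678.570592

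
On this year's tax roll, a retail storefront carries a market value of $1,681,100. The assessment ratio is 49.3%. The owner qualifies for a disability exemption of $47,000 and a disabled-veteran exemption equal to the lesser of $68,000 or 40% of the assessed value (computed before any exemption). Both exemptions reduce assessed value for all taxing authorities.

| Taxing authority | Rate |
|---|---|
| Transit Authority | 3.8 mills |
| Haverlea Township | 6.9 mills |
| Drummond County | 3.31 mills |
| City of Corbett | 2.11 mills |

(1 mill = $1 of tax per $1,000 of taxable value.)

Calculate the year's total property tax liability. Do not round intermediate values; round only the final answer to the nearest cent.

$11,506.17

Assessed value = $1,681,100 × 0.493 = $828,782.3
Disabled-veteran exemption = min($68,000, 40% × $828,782.3) = min($68,000, $331,512.92) = $68,000 (dollar cap binds)
Taxable value = $828,782.3 − $47,000 − $68,000 = $713,782.3
Transit Authority: $713,782.3 × 0.0038 = $2,712.37274
Haverlea Township: $713,782.3 × 0.0069 = $4,925.09787
Drummond County: $713,782.3 × 0.00331 = $2,362.619413
City of Corbett: $713,782.3 × 0.00211 = $1,506.080653
Total = $11,506.170676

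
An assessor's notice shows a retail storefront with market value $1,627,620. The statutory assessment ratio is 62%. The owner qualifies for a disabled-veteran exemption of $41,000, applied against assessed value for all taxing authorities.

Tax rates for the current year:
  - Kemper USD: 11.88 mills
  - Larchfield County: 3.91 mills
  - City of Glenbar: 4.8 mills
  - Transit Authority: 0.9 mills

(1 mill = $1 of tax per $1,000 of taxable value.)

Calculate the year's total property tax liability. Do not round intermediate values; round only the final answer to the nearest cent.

Assessed value = $1,627,620 × 0.62 = $1,009,124.4
Taxable value = $1,009,124.4 − $41,000 = $968,124.4
Kemper USD: $968,124.4 × 0.01188 = $11,501.317872
Larchfield County: $968,124.4 × 0.00391 = $3,785.366404
City of Glenbar: $968,124.4 × 0.0048 = $4,646.99712
Transit Authority: $968,124.4 × 0.0009 = $871.31196
Total = $11,501.317872 + $3,785.366404 + $4,646.99712 + $871.31196 = $20,804.993356

$20,804.99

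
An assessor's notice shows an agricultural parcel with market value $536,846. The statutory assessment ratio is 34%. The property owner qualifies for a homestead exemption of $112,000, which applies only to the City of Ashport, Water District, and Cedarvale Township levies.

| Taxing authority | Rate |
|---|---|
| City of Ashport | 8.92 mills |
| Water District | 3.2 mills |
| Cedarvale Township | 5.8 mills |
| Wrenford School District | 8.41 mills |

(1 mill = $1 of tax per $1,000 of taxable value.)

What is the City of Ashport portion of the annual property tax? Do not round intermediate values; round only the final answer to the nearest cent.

Assessed value = $536,846 × 0.34 = $182,527.64
City of Ashport taxable value = $182,527.64 − $112,000 = $70,527.64
City of Ashport levy = $70,527.64 × 0.00892 = $629.1065488

$629.11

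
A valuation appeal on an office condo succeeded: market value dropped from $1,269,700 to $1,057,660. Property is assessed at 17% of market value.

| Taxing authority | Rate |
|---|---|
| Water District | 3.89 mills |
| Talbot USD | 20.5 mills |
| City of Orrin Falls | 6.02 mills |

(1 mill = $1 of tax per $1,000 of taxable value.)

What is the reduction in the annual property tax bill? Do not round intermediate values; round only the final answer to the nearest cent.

Old assessed value = $1,269,700 × 0.17 = $215,849
New assessed value = $1,057,660 × 0.17 = $179,802.2
Combined rate = 0.00389 + 0.0205 + 0.00602 = 0.03041
Old tax = $215,849 × 0.03041 = $6,563.96809
New tax = $179,802.2 × 0.03041 = $5,467.784902
Reduction = $6,563.96809 − $5,467.784902 = $1,096.183188

$1,096.18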